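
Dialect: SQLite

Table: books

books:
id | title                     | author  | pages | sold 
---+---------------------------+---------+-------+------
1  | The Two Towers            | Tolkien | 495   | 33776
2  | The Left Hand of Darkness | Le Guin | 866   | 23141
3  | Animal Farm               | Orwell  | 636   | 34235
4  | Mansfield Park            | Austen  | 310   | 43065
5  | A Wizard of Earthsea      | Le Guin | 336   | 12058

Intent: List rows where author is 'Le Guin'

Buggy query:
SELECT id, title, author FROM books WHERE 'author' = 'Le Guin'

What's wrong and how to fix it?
Bug: 'author' in single quotes is a string literal, not the column; the comparison is literal-vs-literal and never true

Fix: Remove the quotes around the column name (or use double quotes for an identifier)

Corrected query:
SELECT id, title, author FROM books WHERE author = 'Le Guin'

Result:
id | title                     | author 
---+---------------------------+--------
2  | The Left Hand of Darkness | Le Guin
5  | A Wizard of Earthsea      | Le Guin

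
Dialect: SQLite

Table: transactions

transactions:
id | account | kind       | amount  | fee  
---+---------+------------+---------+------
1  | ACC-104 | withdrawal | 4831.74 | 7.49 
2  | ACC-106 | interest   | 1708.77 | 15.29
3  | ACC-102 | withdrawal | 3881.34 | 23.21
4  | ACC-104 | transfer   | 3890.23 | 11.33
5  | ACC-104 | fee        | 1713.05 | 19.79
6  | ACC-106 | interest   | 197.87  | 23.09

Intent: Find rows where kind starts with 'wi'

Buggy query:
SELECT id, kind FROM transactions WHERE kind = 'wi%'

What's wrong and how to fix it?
Bug: '=' compares the literal string including the % character; pattern matching needs LIKE

Fix: Use LIKE for wildcard pattern matching

Corrected query:
SELECT id, kind FROM transactions WHERE kind LIKE 'wi%'

Result:
id | kind      
---+-----------
1  | withdrawal
3  | withdrawal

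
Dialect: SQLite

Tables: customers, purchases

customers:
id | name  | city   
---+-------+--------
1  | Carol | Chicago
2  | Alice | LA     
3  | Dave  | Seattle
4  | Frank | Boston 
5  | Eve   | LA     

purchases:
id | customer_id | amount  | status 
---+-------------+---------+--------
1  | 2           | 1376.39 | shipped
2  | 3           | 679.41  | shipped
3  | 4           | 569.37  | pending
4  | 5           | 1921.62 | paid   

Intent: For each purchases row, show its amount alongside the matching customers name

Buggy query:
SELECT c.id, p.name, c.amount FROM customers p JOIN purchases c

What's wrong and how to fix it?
Bug: JOIN with no ON clause produces a cartesian product; every purchases row pairs with every customers row

Fix: Specify the join condition linking the foreign key to the parent id

Corrected query:
SELECT c.id, p.name, c.amount FROM customers p JOIN purchases c ON c.customer_id = p.id

Result:
id | name  | amount 
---+-------+--------
1  | Alice | 1376.39
2  | Dave  | 679.41 
3  | Frank | 569.37 
4  | Eve   | 1921.62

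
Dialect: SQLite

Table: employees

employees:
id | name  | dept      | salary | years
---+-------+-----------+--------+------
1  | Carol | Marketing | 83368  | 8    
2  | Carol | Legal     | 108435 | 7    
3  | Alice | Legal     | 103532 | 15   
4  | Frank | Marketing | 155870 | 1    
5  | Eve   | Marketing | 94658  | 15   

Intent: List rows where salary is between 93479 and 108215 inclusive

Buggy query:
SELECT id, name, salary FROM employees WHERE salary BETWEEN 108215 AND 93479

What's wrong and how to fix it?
Bug: The bounds are reversed; BETWEEN a AND b requires a <= b to match anything

Fix: Write BETWEEN 93479 AND 108215

Corrected query:
SELECT id, name, salary FROM employees WHERE salary BETWEEN 93479 AND 108215

Result:
id | name  | salary
---+-------+-------
3  | Alice | 103532
5  | Eve   | 94658 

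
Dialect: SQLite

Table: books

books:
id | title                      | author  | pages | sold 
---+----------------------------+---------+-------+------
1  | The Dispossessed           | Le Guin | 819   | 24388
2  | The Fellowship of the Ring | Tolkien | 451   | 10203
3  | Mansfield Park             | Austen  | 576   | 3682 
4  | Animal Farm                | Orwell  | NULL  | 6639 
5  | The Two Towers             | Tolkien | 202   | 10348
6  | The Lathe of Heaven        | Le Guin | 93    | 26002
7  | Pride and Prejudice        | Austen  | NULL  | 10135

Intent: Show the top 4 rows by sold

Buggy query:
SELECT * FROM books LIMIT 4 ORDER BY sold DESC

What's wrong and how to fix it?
Bug: LIMIT must come after ORDER BY

Fix: Sort with ORDER BY, then apply LIMIT

Corrected query:
SELECT * FROM books ORDER BY sold DESC LIMIT 4

Result:
id | title                      | author  | pages | sold 
---+----------------------------+---------+-------+------
6  | The Lathe of Heaven        | Le Guin | 93    | 26002
1  | The Dispossessed           | Le Guin | 819   | 24388
5  | The Two Towers             | Tolkien | 202   | 10348
2  | The Fellowship of the Ring | Tolkien | 451   | 10203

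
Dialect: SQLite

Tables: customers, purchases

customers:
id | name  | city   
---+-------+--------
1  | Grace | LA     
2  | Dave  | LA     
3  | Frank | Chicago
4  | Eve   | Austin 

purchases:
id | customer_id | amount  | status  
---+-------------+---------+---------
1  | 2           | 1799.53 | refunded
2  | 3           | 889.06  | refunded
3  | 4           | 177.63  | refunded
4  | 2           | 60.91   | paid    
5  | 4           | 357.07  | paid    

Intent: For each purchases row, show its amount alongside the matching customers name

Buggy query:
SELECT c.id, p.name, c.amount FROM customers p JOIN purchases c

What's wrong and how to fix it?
Bug: JOIN with no ON clause produces a cartesian product; every purchases row pairs with every customers row

Fix: Specify the join condition linking the foreign key to the parent id

Corrected query:
SELECT c.id, p.name, c.amount FROM customers p JOIN purchases c ON c.customer_id = p.id

Result:
id | name  | amount 
---+-------+--------
1  | Dave  | 1799.53
2  | Frank | 889.06 
3  | Eve   | 177.63 
4  | Dave  | 60.91  
5  | Eve   | 357.07 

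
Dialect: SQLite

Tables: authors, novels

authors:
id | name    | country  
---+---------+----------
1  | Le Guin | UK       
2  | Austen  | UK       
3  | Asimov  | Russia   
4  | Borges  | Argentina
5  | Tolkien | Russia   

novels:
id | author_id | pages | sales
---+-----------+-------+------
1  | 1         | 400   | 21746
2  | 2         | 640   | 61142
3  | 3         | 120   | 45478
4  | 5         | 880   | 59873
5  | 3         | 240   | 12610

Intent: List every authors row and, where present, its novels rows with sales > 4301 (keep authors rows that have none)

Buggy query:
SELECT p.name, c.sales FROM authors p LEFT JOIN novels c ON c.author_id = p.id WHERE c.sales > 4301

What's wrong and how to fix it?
Bug: A WHERE condition on the right-hand table after LEFT JOIN drops unmatched parents

Fix: Put 'c.sales > 4301' in the JOIN's ON clause instead of WHERE

Corrected query:
SELECT p.name, c.sales FROM authors p LEFT JOIN novels c ON c.author_id = p.id AND c.sales > 4301

Result:
name    | sales
--------+------
Le Guin | 21746
Austen  | 61142
Asimov  | 12610
Asimov  | 45478
Borges  | NULL 
Tolkien | 59873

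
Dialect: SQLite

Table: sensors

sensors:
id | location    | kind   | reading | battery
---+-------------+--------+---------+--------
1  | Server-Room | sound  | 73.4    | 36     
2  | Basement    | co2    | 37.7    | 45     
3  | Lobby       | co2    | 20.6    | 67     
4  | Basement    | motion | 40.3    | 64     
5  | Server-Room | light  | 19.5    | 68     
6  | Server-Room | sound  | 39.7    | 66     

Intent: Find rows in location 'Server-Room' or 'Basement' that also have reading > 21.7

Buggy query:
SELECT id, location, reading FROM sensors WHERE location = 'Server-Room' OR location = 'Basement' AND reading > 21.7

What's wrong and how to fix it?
Bug: Without parentheses, AND is evaluated before OR, so the reading filter only applies to the 'Basement' branch

Fix: Group the OR with parentheses (or use IN), then AND the threshold

Corrected query:
SELECT id, location, reading FROM sensors WHERE (location = 'Server-Room' OR location = 'Basement') AND reading > 21.7

Result:
id | location    | reading
---+-------------+--------
1  | Server-Room | 73.4   
2  | Basement    | 37.7   
4  | Basement    | 40.3   
6  | Server-Room | 39.7   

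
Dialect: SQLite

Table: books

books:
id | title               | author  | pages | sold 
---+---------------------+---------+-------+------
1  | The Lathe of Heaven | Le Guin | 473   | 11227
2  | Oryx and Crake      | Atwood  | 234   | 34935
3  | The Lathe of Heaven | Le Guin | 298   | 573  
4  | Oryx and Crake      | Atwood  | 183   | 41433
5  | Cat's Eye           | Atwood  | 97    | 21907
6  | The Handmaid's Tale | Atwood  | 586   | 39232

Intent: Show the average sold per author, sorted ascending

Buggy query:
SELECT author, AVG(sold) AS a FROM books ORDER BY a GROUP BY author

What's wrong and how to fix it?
Bug: GROUP BY must precede ORDER BY

Fix: Move ORDER BY to the end, after GROUP BY

Corrected query:
SELECT author, AVG(sold) AS a FROM books GROUP BY author ORDER BY a

Result:
author  | a       
--------+---------
Le Guin | 5900    
Atwood  | 34376.75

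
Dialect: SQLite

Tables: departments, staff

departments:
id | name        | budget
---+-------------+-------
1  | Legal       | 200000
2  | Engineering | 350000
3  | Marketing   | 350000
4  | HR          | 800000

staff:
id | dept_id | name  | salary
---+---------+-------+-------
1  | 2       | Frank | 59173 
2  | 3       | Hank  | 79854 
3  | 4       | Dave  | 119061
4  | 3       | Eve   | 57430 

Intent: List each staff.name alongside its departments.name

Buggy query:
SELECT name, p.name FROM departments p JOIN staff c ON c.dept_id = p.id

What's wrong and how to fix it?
Bug: 'name' exists in both joined tables, so the database can't tell which one is meant

Fix: Prefix ambiguous columns with the table alias

Corrected query:
SELECT c.name, p.name FROM departments p JOIN staff c ON c.dept_id = p.id

Result:
name  | name       
------+------------
Frank | Engineering
Hank  | Marketing  
Dave  | HR         
Eve   | Marketing  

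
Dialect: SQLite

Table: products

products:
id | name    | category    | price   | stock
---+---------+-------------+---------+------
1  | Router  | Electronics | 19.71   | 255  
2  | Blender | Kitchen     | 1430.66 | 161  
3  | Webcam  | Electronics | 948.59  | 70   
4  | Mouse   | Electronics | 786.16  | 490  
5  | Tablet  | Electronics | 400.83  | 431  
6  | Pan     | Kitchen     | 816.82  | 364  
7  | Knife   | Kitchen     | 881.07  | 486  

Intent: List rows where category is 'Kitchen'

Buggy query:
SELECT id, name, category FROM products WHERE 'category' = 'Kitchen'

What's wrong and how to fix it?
Bug: Single quotes denote string literals in SQL; the column name is being compared as a constant string

Fix: Remove the quotes around the column name (or use double quotes for an identifier)

Corrected query:
SELECT id, name, category FROM products WHERE category = 'Kitchen'

Result:
id | name    | category
---+---------+---------
2  | Blender | Kitchen 
6  | Pan     | Kitchen 
7  | Knife   | Kitchen 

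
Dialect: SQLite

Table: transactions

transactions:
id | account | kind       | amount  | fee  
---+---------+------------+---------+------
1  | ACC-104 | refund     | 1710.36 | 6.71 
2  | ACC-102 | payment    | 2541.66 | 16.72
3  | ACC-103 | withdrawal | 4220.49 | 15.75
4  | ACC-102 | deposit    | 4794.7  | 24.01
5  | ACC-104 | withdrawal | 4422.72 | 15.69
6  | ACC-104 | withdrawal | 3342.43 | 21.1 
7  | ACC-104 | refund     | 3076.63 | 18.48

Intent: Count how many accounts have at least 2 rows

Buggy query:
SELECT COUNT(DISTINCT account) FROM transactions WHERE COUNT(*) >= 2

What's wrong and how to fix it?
Bug: COUNT(*) cannot appear in WHERE; the per-group count doesn't exist yet

Fix: Group first with HAVING COUNT(*) >= 2, then COUNT the resulting groups

Corrected query:
SELECT COUNT(*) FROM (SELECT account FROM transactions GROUP BY account HAVING COUNT(*) >= 2)

Result:
COUNT(*)
--------
2       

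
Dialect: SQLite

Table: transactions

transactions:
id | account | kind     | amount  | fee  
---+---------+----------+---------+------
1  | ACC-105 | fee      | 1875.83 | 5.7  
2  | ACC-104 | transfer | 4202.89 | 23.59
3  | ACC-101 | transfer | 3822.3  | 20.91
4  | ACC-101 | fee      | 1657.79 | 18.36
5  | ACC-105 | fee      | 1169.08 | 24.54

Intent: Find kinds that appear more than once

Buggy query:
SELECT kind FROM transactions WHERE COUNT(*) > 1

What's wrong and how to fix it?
Bug: COUNT(*) is an aggregate and cannot be used in WHERE

Fix: GROUP BY kind, then filter groups with HAVING COUNT(*) > 1

Corrected query:
SELECT kind FROM transactions GROUP BY kind HAVING COUNT(*) > 1

Result:
kind    
--------
fee     
transfer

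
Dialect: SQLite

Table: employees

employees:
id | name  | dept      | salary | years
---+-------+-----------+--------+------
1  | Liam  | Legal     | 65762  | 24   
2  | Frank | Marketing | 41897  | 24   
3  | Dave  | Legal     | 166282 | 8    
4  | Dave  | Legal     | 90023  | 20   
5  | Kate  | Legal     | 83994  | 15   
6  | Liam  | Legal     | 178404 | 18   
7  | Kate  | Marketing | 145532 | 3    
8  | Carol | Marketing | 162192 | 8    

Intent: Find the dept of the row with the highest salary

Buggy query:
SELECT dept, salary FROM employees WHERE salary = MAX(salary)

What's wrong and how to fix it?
Bug: MAX(salary) is an aggregate and cannot be used directly in WHERE

Fix: Use a subquery: WHERE salary = (SELECT MAX(salary) FROM employees)

Corrected query:
SELECT dept, salary FROM employees WHERE salary = (SELECT MAX(salary) FROM employees)

Result:
dept  | salary
------+-------
Legal | 178404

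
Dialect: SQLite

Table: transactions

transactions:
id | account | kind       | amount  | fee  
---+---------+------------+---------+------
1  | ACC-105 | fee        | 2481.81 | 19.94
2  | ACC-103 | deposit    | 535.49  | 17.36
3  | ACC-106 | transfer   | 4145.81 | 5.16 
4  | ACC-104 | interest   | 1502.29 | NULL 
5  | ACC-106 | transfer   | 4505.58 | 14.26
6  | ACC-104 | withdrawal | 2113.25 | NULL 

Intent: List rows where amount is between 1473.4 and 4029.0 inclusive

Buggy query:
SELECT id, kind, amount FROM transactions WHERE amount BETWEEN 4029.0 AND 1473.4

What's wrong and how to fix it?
Bug: The bounds are reversed; BETWEEN a AND b requires a <= b to match anything

Fix: Write BETWEEN 1473.4 AND 4029.0

Corrected query:
SELECT id, kind, amount FROM transactions WHERE amount BETWEEN 1473.4 AND 4029.0

Result:
id | kind       | amount 
---+------------+--------
1  | fee        | 2481.81
4  | interest   | 1502.29
6  | withdrawal | 2113.25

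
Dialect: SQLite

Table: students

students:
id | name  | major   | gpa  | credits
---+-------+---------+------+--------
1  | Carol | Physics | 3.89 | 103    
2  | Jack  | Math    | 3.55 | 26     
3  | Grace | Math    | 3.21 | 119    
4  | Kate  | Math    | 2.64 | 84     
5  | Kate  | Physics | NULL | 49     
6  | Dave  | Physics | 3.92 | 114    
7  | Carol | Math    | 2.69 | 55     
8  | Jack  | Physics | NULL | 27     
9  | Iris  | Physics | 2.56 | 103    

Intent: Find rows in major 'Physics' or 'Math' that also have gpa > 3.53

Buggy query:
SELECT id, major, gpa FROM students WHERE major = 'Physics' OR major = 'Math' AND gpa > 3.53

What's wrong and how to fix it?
Bug: Without parentheses, AND is evaluated before OR, so the gpa filter only applies to the 'Math' branch

Fix: Add parentheses around the OR so the AND applies to both alternatives

Corrected query:
SELECT id, major, gpa FROM students WHERE (major = 'Physics' OR major = 'Math') AND gpa > 3.53

Result:
id | major   | gpa 
---+---------+-----
1  | Physics | 3.89
2  | Math    | 3.55
6  | Physics | 3.92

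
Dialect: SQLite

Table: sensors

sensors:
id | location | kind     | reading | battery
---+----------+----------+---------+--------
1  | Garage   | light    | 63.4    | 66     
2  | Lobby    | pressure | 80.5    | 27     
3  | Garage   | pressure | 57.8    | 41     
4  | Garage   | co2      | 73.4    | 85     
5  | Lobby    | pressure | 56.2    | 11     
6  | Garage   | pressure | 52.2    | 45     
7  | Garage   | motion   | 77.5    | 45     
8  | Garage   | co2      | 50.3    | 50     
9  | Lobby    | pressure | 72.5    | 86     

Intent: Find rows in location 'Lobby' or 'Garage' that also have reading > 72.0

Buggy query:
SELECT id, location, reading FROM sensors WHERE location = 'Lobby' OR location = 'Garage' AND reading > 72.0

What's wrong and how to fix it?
Bug: AND binds tighter than OR, so this parses as location = 'Lobby' OR (location = 'Garage' AND reading > 72.0)

Fix: Group the OR with parentheses (or use IN), then AND the threshold

Corrected query:
SELECT id, location, reading FROM sensors WHERE (location = 'Lobby' OR location = 'Garage') AND reading > 72.0

Result:
id | location | reading
---+----------+--------
2  | Lobby    | 80.5   
4  | Garage   | 73.4   
7  | Garage   | 77.5   
9  | Lobby    | 72.5   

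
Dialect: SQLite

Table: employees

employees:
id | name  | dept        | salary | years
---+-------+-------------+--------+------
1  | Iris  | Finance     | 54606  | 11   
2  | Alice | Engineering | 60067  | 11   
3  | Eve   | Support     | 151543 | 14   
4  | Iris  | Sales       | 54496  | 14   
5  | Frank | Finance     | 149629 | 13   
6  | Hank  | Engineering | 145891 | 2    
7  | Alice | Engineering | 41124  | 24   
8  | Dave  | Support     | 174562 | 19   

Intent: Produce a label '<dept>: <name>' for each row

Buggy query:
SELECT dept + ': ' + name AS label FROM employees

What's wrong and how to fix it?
Bug: '+' is numeric addition; on text columns SQLite converts them to 0 instead of concatenating

Fix: Replace + with || to concatenate text

Corrected query:
SELECT dept || ': ' || name AS label FROM employees

Result:
label             
------------------
Finance: Iris     
Engineering: Alice
Support: Eve      
Sales: Iris       
Finance: Frank    
Engineering: Hank 
Engineering: Alice
Support: Dave     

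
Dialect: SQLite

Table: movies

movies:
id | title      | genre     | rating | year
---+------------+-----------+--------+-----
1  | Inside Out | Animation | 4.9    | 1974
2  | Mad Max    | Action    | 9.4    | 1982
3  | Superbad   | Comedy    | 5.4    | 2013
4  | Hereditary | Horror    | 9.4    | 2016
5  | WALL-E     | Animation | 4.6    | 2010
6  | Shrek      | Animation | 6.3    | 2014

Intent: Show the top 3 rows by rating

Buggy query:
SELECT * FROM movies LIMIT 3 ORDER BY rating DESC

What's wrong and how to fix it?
Bug: ORDER BY cannot follow LIMIT; LIMIT is the final clause

Fix: Swap the clauses: ORDER BY first, then LIMIT

Corrected query:
SELECT * FROM movies ORDER BY rating DESC LIMIT 3

Result:
id | title      | genre     | rating | year
---+------------+-----------+--------+-----
2  | Mad Max    | Action    | 9.4    | 1982
4  | Hereditary | Horror    | 9.4    | 2016
6  | Shrek      | Animation | 6.3    | 2014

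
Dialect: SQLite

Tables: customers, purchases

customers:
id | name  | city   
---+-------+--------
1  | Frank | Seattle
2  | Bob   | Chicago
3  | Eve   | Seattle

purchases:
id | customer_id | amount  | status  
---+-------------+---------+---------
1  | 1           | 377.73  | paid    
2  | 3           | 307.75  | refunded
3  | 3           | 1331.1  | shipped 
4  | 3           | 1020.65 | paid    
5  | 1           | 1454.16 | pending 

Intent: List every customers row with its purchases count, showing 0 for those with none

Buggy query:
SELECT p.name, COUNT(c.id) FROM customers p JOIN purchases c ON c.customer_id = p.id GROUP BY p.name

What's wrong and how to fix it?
Bug: An inner join excludes parents with zero children

Fix: Switch to LEFT JOIN to retain unmatched parent rows

Corrected query:
SELECT p.name, COUNT(c.id) FROM customers p LEFT JOIN purchases c ON c.customer_id = p.id GROUP BY p.name

Result:
name  | COUNT(c.id)
------+------------
Bob   | 0          
Eve   | 3          
Frank | 2          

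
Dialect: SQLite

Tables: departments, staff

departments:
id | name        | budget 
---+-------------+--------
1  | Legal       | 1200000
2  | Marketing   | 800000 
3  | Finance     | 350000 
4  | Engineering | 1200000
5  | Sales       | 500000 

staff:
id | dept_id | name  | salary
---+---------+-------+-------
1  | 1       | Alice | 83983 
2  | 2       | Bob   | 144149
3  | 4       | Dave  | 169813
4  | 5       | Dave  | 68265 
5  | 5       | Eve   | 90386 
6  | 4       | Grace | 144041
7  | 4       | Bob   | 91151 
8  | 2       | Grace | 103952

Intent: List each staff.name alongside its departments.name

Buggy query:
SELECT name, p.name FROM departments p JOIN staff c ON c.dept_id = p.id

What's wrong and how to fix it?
Bug: 'name' exists in both joined tables, so the database can't tell which one is meant

Fix: Qualify the column with its table alias (c.name)

Corrected query:
SELECT c.name, p.name FROM departments p JOIN staff c ON c.dept_id = p.id

Result:
name  | name       
------+------------
Alice | Legal      
Bob   | Marketing  
Dave  | Engineering
Dave  | Sales      
Eve   | Sales      
Grace | Engineering
Bob   | Engineering
Grace | Marketing  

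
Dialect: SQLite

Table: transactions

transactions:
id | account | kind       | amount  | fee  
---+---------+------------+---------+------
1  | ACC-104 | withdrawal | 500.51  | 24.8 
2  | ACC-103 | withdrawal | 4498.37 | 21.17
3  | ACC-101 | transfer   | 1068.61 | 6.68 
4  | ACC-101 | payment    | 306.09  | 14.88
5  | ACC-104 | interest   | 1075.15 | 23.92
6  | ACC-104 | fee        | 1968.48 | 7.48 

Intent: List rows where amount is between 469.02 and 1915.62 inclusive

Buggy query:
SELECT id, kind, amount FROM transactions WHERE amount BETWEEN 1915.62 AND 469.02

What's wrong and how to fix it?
Bug: The bounds are reversed; BETWEEN a AND b requires a <= b to match anything

Fix: Swap the bounds so the smaller value comes first

Corrected query:
SELECT id, kind, amount FROM transactions WHERE amount BETWEEN 469.02 AND 1915.62

Result:
id | kind       | amount 
---+------------+--------
1  | withdrawal | 500.51 
3  | transfer   | 1068.61
5  | interest   | 1075.15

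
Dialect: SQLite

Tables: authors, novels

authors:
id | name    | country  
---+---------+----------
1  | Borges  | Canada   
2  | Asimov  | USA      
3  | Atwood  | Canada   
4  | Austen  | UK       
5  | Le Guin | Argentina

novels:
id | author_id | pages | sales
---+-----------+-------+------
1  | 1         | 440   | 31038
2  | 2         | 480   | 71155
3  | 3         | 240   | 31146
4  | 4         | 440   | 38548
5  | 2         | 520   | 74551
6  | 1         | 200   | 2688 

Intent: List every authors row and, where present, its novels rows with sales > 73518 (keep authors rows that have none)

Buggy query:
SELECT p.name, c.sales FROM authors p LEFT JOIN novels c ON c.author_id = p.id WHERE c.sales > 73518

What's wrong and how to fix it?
Bug: Filtering c.sales in WHERE discards the NULL rows produced by LEFT JOIN, turning it into an inner join

Fix: Put 'c.sales > 73518' in the JOIN's ON clause instead of WHERE

Corrected query:
SELECT p.name, c.sales FROM authors p LEFT JOIN novels c ON c.author_id = p.id AND c.sales > 73518

Result:
name    | sales
--------+------
Borges  | NULL 
Asimov  | 74551
Atwood  | NULL 
Austen  | NULL 
Le Guin | NULL 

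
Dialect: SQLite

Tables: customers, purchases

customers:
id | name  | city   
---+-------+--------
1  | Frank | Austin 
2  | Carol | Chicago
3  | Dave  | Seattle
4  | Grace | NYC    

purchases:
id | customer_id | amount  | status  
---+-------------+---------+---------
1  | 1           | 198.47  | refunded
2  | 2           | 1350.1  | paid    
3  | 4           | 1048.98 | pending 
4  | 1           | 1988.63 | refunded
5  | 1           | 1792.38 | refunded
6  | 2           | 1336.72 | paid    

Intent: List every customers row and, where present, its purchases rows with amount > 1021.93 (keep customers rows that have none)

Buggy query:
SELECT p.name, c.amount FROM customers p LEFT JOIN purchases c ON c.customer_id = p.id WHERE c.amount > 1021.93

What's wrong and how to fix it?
Bug: Filtering c.amount in WHERE discards the NULL rows produced by LEFT JOIN, turning it into an inner join

Fix: Put 'c.amount > 1021.93' in the JOIN's ON clause instead of WHERE

Corrected query:
SELECT p.name, c.amount FROM customers p LEFT JOIN purchases c ON c.customer_id = p.id AND c.amount > 1021.93

Result:
name  | amount 
------+--------
Frank | 1792.38
Frank | 1988.63
Carol | 1336.72
Carol | 1350.1 
Dave  | NULL   
Grace | 1048.98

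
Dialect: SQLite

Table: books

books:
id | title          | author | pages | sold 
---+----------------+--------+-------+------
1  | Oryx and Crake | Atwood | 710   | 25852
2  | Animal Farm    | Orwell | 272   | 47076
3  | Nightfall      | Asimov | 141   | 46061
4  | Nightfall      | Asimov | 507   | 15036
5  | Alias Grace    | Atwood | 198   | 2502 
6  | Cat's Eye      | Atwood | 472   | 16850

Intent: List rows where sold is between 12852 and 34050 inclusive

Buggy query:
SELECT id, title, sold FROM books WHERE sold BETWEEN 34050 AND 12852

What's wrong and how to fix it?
Bug: The bounds are reversed; BETWEEN a AND b requires a <= b to match anything

Fix: Write BETWEEN 12852 AND 34050

Corrected query:
SELECT id, title, sold FROM books WHERE sold BETWEEN 12852 AND 34050

Result:
id | title          | sold 
---+----------------+------
1  | Oryx and Crake | 25852
4  | Nightfall      | 15036
6  | Cat's Eye      | 16850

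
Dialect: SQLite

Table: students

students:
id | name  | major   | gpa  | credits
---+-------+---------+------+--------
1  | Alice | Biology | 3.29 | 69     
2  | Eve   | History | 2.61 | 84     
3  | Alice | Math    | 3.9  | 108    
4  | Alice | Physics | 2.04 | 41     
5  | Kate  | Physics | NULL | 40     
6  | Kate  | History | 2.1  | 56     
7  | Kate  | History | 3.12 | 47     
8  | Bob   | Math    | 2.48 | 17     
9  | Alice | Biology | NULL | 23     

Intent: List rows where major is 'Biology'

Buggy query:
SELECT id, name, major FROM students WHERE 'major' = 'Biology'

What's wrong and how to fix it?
Bug: 'major' in single quotes is a string literal, not the column; the comparison is literal-vs-literal and never true

Fix: Reference the column as major without single quotes

Corrected query:
SELECT id, name, major FROM students WHERE major = 'Biology'

Result:
id | name  | major  
---+-------+--------
1  | Alice | Biology
9  | Alice | Biology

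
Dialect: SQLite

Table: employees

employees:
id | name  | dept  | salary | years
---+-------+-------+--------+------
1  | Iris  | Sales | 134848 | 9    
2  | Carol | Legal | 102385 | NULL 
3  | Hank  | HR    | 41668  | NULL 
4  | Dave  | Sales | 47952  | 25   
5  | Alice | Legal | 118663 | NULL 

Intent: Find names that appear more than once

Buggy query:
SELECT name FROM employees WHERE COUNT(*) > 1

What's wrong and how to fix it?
Bug: COUNT(*) is an aggregate and cannot be used in WHERE

Fix: Group first, then use HAVING for the count condition

Corrected query:
SELECT name FROM employees GROUP BY name HAVING COUNT(*) > 1

Result:
(no rows)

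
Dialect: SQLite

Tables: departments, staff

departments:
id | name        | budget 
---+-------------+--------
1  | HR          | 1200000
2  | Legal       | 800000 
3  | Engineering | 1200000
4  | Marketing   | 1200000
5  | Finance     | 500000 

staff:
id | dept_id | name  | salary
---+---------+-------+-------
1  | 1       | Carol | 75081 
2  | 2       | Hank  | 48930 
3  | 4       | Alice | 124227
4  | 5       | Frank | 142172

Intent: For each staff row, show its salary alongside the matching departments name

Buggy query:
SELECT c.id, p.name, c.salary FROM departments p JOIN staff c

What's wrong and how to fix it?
Bug: Missing join condition: each staff row is matched to all departments rows instead of just its own

Fix: Specify the join condition linking the foreign key to the parent id

Corrected query:
SELECT c.id, p.name, c.salary FROM departments p JOIN staff c ON c.dept_id = p.id

Result:
id | name      | salary
---+-----------+-------
1  | HR        | 75081 
2  | Legal     | 48930 
3  | Marketing | 124227
4  | Finance   | 142172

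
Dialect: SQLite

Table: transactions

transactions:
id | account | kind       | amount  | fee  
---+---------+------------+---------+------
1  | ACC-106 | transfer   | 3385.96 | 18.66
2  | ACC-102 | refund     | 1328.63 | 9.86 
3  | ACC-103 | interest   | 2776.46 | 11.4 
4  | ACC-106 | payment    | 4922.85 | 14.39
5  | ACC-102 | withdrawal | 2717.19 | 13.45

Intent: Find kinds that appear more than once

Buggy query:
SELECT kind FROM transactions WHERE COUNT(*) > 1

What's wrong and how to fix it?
Bug: COUNT(*) is an aggregate and cannot be used in WHERE

Fix: Group first, then use HAVING for the count condition

Corrected query:
SELECT kind FROM transactions GROUP BY kind HAVING COUNT(*) > 1

Result:
(no rows)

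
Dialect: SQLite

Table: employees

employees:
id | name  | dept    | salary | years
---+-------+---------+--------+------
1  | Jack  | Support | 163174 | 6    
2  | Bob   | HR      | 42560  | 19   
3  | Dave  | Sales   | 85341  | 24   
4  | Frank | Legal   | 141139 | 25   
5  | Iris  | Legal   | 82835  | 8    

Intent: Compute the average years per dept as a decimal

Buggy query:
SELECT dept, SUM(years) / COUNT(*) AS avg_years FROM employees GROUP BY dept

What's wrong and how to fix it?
Bug: Both operands are integers, so '/' performs integer division and truncates

Fix: Multiply by 1.0 (or CAST to REAL) to force floating-point division

Corrected query:
SELECT dept, SUM(years) * 1.0 / COUNT(*) AS avg_years FROM employees GROUP BY dept

Result:
dept    | avg_years
--------+----------
HR      | 19       
Legal   | 16.5     
Sales   | 24       
Support | 6        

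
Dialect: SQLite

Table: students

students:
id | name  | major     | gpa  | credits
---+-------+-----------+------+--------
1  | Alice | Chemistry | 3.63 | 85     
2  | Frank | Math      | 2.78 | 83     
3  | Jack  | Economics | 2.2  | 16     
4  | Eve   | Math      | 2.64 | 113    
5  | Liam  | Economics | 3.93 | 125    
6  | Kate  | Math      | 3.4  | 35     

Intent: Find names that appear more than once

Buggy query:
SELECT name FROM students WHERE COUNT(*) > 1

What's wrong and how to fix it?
Bug: COUNT(*) is an aggregate and cannot be used in WHERE

Fix: GROUP BY name, then filter groups with HAVING COUNT(*) > 1

Corrected query:
SELECT name FROM students GROUP BY name HAVING COUNT(*) > 1

Result:
(no rows)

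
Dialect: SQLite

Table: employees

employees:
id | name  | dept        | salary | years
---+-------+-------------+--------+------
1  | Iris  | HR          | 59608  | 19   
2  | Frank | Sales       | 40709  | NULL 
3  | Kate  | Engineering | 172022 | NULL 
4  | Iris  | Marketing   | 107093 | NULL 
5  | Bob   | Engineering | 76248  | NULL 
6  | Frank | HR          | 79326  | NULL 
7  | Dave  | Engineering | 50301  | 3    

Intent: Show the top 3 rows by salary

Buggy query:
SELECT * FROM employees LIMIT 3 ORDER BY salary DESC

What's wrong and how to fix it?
Bug: ORDER BY cannot follow LIMIT; LIMIT is the final clause

Fix: Swap the clauses: ORDER BY first, then LIMIT

Corrected query:
SELECT * FROM employees ORDER BY salary DESC LIMIT 3

Result:
id | name  | dept        | salary | years
---+-------+-------------+--------+------
3  | Kate  | Engineering | 172022 | NULL 
4  | Iris  | Marketing   | 107093 | NULL 
6  | Frank | HR          | 79326  | NULL 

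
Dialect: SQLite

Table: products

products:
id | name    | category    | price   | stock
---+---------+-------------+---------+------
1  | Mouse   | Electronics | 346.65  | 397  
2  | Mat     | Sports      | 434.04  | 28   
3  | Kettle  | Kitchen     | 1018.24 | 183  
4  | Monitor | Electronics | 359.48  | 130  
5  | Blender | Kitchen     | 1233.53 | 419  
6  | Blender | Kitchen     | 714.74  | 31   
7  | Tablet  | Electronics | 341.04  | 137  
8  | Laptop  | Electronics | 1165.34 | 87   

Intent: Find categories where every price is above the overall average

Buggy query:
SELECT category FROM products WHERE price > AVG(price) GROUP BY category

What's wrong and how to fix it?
Bug: WHERE evaluates per row before aggregation, so AVG() is unavailable

Fix: Use a subquery for AVG and a HAVING MIN(...) filter so the condition holds for every row in the group

Corrected query:
SELECT category FROM products GROUP BY category HAVING MIN(price) > (SELECT AVG(price) FROM products)

Result:
category
--------
Kitchen 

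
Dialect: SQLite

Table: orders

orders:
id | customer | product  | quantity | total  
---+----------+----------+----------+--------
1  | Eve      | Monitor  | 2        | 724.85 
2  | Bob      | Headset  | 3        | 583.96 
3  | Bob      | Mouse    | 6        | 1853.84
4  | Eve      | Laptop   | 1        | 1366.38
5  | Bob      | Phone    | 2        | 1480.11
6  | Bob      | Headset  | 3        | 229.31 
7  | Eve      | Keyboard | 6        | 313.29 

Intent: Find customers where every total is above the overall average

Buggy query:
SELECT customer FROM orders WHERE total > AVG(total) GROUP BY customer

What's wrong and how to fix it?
Bug: AVG() is an aggregate; it can't sit directly in WHERE

Fix: Use a subquery for AVG and a HAVING MIN(...) filter so the condition holds for every row in the group

Corrected query:
SELECT customer FROM orders GROUP BY customer HAVING MIN(total) > (SELECT AVG(total) FROM orders)

Result:
(no rows)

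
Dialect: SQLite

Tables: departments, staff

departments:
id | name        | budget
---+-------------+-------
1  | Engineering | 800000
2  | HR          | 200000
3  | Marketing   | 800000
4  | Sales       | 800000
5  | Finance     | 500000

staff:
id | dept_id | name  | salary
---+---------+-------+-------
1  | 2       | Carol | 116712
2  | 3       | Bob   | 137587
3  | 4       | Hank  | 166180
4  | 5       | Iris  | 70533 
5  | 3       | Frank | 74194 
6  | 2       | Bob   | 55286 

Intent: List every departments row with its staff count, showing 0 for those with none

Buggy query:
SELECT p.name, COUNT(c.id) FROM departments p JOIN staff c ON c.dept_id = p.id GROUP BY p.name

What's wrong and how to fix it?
Bug: INNER JOIN drops departments rows that have no matching staff rows

Fix: Switch to LEFT JOIN to retain unmatched parent rows

Corrected query:
SELECT p.name, COUNT(c.id) FROM departments p LEFT JOIN staff c ON c.dept_id = p.id GROUP BY p.name

Result:
name        | COUNT(c.id)
------------+------------
Engineering | 0          
Finance     | 1          
HR          | 2          
Marketing   | 2          
Sales       | 1          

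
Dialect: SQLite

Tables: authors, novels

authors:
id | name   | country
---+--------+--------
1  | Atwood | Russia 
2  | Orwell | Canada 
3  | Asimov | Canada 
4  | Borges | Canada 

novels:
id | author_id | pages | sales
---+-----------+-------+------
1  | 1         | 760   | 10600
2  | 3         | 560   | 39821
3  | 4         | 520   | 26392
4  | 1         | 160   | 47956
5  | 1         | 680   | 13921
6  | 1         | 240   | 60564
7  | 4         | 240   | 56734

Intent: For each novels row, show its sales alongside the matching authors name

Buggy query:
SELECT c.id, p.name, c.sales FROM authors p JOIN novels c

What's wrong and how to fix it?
Bug: JOIN with no ON clause produces a cartesian product; every novels row pairs with every authors row

Fix: Specify the join condition linking the foreign key to the parent id

Corrected query:
SELECT c.id, p.name, c.sales FROM authors p JOIN novels c ON c.author_id = p.id

Result:
id | name   | sales
---+--------+------
1  | Atwood | 10600
2  | Asimov | 39821
3  | Borges | 26392
4  | Atwood | 47956
5  | Atwood | 13921
6  | Atwood | 60564
7  | Borges | 56734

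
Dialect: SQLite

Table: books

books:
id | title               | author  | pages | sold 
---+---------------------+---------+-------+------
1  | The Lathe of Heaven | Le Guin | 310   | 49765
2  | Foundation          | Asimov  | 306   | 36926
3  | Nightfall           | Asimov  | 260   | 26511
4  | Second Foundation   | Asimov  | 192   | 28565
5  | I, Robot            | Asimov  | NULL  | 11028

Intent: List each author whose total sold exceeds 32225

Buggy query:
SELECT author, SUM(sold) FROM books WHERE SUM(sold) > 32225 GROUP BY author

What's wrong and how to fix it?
Bug: WHERE runs before GROUP BY, so aggregates aren't available there

Fix: Use HAVING (which filters groups after aggregation) instead of WHERE

Corrected query:
SELECT author, SUM(sold) FROM books GROUP BY author HAVING SUM(sold) > 32225

Result:
author  | SUM(sold)
--------+----------
Asimov  | 103030   
Le Guin | 49765    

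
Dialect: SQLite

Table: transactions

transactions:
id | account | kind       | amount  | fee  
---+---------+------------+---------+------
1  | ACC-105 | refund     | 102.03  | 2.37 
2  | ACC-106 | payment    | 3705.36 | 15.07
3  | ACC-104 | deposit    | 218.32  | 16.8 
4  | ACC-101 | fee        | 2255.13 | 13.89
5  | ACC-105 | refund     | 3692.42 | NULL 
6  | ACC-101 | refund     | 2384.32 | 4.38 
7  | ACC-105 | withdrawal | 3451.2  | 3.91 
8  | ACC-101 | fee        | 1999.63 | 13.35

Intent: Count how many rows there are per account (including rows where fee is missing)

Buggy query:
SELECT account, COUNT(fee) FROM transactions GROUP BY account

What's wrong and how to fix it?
Bug: COUNT(fee) skips NULLs, so groups with missing fee are undercounted

Fix: Use COUNT(*) to count all rows regardless of NULL

Corrected query:
SELECT account, COUNT(*) FROM transactions GROUP BY account

Result:
account | COUNT(*)
--------+---------
ACC-101 | 3       
ACC-104 | 1       
ACC-105 | 3       
ACC-106 | 1       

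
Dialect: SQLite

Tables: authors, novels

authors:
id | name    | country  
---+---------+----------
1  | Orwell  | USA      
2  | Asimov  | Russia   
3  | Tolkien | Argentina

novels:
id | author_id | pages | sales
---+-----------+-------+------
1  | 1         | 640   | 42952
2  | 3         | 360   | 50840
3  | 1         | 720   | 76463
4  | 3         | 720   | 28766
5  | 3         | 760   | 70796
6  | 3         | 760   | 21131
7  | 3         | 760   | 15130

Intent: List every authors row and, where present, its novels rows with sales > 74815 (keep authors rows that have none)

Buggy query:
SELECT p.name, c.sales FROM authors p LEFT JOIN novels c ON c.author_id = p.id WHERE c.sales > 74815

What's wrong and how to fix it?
Bug: A WHERE condition on the right-hand table after LEFT JOIN drops unmatched parents

Fix: Move the right-table condition into the ON clause so unmatched parents are kept

Corrected query:
SELECT p.name, c.sales FROM authors p LEFT JOIN novels c ON c.author_id = p.id AND c.sales > 74815

Result:
name    | sales
--------+------
Orwell  | 76463
Asimov  | NULL 
Tolkien | NULL 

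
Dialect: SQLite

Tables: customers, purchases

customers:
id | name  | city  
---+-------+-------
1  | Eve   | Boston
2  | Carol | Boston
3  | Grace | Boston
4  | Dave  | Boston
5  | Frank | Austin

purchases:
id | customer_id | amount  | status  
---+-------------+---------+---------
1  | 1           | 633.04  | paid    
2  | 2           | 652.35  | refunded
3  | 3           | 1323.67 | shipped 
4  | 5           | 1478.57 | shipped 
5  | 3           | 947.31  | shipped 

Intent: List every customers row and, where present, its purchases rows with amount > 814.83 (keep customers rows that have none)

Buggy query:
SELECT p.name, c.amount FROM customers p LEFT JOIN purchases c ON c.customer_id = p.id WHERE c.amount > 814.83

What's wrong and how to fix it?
Bug: A WHERE condition on the right-hand table after LEFT JOIN drops unmatched parents

Fix: Move the right-table condition into the ON clause so unmatched parents are kept

Corrected query:
SELECT p.name, c.amount FROM customers p LEFT JOIN purchases c ON c.customer_id = p.id AND c.amount > 814.83

Result:
name  | amount 
------+--------
Eve   | NULL   
Carol | NULL   
Grace | 947.31 
Grace | 1323.67
Dave  | NULL   
Frank | 1478.57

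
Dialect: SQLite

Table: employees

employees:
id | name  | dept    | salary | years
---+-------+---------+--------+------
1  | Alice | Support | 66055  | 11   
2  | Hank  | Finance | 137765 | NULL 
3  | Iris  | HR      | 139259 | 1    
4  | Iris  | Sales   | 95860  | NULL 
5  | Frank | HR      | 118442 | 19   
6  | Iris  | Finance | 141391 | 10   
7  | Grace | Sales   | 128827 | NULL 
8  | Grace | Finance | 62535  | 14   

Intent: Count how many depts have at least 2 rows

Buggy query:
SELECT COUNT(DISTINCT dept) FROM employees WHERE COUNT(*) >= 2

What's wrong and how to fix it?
Bug: COUNT(*) cannot appear in WHERE; the per-group count doesn't exist yet

Fix: Use a subquery that GROUPs and filters with HAVING, then count its rows

Corrected query:
SELECT COUNT(*) FROM (SELECT dept FROM employees GROUP BY dept HAVING COUNT(*) >= 2)

Result:
COUNT(*)
--------
3       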